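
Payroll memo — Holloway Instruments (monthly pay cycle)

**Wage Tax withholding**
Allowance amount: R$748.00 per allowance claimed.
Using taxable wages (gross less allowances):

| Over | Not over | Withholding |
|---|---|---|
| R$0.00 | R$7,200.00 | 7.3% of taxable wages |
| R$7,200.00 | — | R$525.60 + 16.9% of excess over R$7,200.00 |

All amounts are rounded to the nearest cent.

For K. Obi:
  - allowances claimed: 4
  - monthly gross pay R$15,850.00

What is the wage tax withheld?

R$1,481.80

Wage Tax: taxable = R$15,850.00 − 4×R$748.00 = R$12,858.00
  R$525.60 + 16.9% × (R$12,858.00 − R$7,200.00) = R$525.60 + 16.9% × R$5,658.00 = R$1,481.80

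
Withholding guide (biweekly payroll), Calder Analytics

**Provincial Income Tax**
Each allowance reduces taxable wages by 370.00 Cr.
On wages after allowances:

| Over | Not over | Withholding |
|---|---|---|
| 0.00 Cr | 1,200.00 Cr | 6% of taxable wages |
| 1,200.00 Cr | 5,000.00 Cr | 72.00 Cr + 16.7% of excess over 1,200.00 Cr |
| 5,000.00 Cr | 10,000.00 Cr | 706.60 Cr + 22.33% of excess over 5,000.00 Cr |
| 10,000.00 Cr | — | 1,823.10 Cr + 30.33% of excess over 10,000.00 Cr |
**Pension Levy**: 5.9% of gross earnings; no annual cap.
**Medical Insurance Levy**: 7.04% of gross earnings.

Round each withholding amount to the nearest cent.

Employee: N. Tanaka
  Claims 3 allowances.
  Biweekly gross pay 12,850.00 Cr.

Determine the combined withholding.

4,013.63 Cr

Provincial Income Tax: taxable = 12,850.00 Cr − 3×370.00 Cr = 11,740.00 Cr
  1,823.10 Cr + 30.33% × (11,740.00 Cr − 10,000.00 Cr) = 1,823.10 Cr + 30.33% × 1,740.00 Cr = 2,350.84 Cr
Pension Levy: 5.9% × 12,850.00 Cr = 758.15 Cr
Medical Insurance Levy: 7.04% × 12,850.00 Cr = 904.64 Cr
Total: 2,350.84 Cr + 758.15 Cr + 904.64 Cr = 4,013.63 Cr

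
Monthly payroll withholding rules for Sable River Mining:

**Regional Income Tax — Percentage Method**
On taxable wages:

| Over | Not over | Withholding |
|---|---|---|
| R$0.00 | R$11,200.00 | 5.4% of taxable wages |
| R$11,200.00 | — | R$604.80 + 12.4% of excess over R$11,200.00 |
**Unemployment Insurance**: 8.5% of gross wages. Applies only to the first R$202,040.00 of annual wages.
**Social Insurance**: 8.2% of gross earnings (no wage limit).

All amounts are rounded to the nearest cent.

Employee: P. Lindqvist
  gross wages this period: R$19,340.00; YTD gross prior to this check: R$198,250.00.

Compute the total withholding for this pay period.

Regional Income Tax: taxable = R$19,340.00
  R$604.80 + 12.4% × (R$19,340.00 − R$11,200.00) = R$604.80 + 12.4% × R$8,140.00 = R$1,614.16
Unemployment Insurance: cap R$202,040.00 − YTD R$198,250.00 = R$3,790.00 subject; 8.5% × R$3,790.00 = R$322.15
Social Insurance: 8.2% × R$19,340.00 = R$1,585.88
Total: R$1,614.16 + R$322.15 + R$1,585.88 = R$3,522.19

R$3,522.19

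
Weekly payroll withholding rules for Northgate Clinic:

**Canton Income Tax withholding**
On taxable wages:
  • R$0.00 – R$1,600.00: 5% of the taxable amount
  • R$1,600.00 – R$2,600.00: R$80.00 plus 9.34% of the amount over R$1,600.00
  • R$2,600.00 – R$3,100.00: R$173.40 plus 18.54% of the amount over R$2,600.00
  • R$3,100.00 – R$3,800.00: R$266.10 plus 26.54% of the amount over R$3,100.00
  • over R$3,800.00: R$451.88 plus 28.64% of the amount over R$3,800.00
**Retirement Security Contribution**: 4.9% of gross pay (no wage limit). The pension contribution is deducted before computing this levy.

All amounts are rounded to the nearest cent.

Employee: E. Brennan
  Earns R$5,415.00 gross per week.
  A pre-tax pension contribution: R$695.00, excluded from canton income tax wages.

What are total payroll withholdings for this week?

Canton Income Tax: taxable = R$5,415.00 − R$695.00 = R$4,720.00
  R$451.88 + 28.64% × (R$4,720.00 − R$3,800.00) = R$451.88 + 28.64% × R$920.00 = R$715.37
Retirement Security Contribution: 4.9% × R$4,720.00 = R$231.28
Total: R$715.37 + R$231.28 = R$946.65

R$946.65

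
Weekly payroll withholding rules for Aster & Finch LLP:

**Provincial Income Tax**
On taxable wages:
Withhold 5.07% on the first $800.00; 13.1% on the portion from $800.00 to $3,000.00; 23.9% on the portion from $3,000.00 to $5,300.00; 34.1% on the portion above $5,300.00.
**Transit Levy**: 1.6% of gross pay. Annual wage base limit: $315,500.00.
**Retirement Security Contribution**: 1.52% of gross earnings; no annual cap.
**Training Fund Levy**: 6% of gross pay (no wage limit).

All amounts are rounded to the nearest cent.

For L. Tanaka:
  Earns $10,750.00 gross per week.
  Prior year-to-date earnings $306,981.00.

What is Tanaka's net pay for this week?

$7,068.39

Provincial Income Tax: taxable = $10,750.00
  $878.46 + 34.1% × ($10,750.00 − $5,300.00) = $878.46 + 34.1% × $5,450.00 = $2,736.91
Transit Levy: cap $315,500.00 − YTD $306,981.00 = $8,519.00 subject; 1.6% × $8,519.00 = $136.30
Retirement Security Contribution: 1.52% × $10,750.00 = $163.40
Training Fund Levy: 6% × $10,750.00 = $645.00
Total withheld: $2,736.91 + $136.30 + $163.40 + $645.00 = $3,681.61
Net pay: $10,750.00 − $3,681.61 = $7,068.39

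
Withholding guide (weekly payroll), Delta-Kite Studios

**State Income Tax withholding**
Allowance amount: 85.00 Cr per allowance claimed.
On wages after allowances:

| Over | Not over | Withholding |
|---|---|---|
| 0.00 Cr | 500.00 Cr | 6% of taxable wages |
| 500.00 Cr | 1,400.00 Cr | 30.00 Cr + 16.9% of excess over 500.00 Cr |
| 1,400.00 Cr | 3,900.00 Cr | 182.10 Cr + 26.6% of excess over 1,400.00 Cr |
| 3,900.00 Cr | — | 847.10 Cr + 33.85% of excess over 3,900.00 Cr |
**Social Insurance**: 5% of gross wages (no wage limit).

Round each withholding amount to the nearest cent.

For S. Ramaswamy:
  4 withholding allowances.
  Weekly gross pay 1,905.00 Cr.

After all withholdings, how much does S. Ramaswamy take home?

State Income Tax: taxable = 1,905.00 Cr − 4×85.00 Cr = 1,565.00 Cr
  182.10 Cr + 26.6% × (1,565.00 Cr − 1,400.00 Cr) = 182.10 Cr + 26.6% × 165.00 Cr = 225.99 Cr
Social Insurance: 5% × 1,905.00 Cr = 95.25 Cr
Total withheld: 225.99 Cr + 95.25 Cr = 321.24 Cr
Net pay: 1,905.00 Cr − 321.24 Cr = 1,583.76 Cr

1,583.76 Cr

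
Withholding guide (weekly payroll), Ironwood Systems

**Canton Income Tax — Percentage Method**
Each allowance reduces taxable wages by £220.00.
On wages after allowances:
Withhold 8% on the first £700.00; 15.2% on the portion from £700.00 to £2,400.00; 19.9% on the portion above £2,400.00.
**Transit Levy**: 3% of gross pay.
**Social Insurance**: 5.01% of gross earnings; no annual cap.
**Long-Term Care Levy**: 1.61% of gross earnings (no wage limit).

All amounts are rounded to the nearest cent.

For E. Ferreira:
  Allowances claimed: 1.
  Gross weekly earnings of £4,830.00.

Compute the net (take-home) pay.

Canton Income Tax: taxable = £4,830.00 − 1×£220.00 = £4,610.00
  £314.40 + 19.9% × (£4,610.00 − £2,400.00) = £314.40 + 19.9% × £2,210.00 = £754.19
Transit Levy: 3% × £4,830.00 = £144.90
Social Insurance: 5.01% × £4,830.00 = £241.98
Long-Term Care Levy: 1.61% × £4,830.00 = £77.76
Total withheld: £754.19 + £144.90 + £241.98 + £77.76 = £1,218.83
Net pay: £4,830.00 − £1,218.83 = £3,611.17

£3,611.17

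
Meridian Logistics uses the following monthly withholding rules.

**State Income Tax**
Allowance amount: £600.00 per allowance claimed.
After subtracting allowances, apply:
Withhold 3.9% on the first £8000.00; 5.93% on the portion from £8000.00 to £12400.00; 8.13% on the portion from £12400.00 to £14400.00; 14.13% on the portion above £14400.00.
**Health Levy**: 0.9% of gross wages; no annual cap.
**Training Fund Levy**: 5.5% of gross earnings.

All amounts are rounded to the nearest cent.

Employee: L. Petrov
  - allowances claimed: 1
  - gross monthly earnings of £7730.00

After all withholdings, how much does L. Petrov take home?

£6957.21

State Income Tax: taxable = £7730.00 − 1×£600.00 = £7130.00
  3.9% × £7130.00 = £278.07
Health Levy: 0.9% × £7730.00 = £69.57
Training Fund Levy: 5.5% × £7730.00 = £425.15
Total withheld: £278.07 + £69.57 + £425.15 = £772.79
Net pay: £7730.00 − £772.79 = £6957.21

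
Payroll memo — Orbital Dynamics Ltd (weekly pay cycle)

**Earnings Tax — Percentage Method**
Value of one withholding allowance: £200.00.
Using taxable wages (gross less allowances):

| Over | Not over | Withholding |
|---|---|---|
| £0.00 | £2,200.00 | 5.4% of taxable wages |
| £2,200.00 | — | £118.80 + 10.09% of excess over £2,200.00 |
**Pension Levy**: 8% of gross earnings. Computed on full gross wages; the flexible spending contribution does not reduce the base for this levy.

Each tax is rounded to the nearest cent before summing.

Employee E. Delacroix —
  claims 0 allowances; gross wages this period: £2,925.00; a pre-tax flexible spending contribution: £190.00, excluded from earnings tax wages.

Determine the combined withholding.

Earnings Tax: taxable = £2,925.00 − £190.00 = £2,735.00
  £118.80 + 10.09% × (£2,735.00 − £2,200.00) = £118.80 + 10.09% × £535.00 = £172.78
Pension Levy: 8% × £2,925.00 = £234.00
Total: £172.78 + £234.00 = £406.78

£406.78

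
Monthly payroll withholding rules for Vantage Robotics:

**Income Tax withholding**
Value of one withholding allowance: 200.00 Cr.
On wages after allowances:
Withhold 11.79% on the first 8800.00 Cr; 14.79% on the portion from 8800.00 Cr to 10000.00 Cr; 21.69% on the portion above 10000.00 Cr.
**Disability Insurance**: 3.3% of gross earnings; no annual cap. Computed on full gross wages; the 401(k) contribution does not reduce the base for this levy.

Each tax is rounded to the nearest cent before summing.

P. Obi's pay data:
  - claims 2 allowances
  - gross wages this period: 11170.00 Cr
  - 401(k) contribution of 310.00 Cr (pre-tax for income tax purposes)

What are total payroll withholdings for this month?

Income Tax: taxable = 11170.00 Cr − 310.00 Cr − 2×200.00 Cr = 10460.00 Cr
  1215.00 Cr + 21.69% × (10460.00 Cr − 10000.00 Cr) = 1215.00 Cr + 21.69% × 460.00 Cr = 1314.77 Cr
Disability Insurance: 3.3% × 11170.00 Cr = 368.61 Cr
Total: 1314.77 Cr + 368.61 Cr = 1683.38 Cr

1683.38 Cr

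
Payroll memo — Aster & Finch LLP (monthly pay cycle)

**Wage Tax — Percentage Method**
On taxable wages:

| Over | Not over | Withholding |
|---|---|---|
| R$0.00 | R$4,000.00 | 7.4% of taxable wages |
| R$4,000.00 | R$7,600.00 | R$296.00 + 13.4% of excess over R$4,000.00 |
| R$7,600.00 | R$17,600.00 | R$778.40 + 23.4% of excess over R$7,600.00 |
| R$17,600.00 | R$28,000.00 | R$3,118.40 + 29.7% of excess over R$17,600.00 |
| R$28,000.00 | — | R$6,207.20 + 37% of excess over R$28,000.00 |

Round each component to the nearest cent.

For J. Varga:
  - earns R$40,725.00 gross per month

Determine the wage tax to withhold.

Wage Tax: taxable = R$40,725.00
  R$6,207.20 + 37% × (R$40,725.00 − R$28,000.00) = R$6,207.20 + 37% × R$12,725.00 = R$10,915.45

R$10,915.45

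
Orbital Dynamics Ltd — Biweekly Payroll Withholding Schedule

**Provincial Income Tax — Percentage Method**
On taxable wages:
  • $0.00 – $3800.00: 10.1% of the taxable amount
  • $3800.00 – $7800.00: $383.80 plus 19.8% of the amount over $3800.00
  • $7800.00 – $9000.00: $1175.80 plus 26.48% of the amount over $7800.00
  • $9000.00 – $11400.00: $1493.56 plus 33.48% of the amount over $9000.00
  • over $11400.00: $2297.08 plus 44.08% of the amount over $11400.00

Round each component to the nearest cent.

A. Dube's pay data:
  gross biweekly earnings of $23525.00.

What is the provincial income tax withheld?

$7641.78

Provincial Income Tax: taxable = $23525.00
  $2297.08 + 44.08% × ($23525.00 − $11400.00) = $2297.08 + 44.08% × $12125.00 = $7641.78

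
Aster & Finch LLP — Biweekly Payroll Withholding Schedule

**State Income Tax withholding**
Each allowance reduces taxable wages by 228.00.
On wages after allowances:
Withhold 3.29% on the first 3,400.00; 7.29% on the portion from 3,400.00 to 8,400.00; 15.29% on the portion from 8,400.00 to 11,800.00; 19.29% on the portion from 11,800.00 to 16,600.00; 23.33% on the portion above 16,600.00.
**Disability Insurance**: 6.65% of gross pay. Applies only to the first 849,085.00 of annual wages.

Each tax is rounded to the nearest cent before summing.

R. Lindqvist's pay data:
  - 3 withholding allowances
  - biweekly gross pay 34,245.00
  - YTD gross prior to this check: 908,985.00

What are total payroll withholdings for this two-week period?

State Income Tax: taxable = 34,245.00 − 3×228.00 = 33,561.00
  1,922.14 + 23.33% × (33,561.00 − 16,600.00) = 1,922.14 + 23.33% × 16,961.00 = 5,879.14
Disability Insurance: YTD 908,985.00 ≥ cap 849,085.00 → 0.00
Total: 5,879.14 + 0.00 = 5,879.14

5,879.14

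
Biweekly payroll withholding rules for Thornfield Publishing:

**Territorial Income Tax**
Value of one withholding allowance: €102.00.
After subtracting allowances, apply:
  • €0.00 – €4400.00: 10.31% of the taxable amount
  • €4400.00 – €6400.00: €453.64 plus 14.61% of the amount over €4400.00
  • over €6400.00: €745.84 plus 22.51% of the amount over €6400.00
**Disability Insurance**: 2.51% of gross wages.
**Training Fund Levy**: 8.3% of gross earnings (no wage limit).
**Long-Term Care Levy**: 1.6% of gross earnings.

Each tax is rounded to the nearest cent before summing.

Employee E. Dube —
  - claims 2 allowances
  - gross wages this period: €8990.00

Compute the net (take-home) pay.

€6591.41

Territorial Income Tax: taxable = €8990.00 − 2×€102.00 = €8786.00
  €745.84 + 22.51% × (€8786.00 − €6400.00) = €745.84 + 22.51% × €2386.00 = €1282.93
Disability Insurance: 2.51% × €8990.00 = €225.65
Training Fund Levy: 8.3% × €8990.00 = €746.17
Long-Term Care Levy: 1.6% × €8990.00 = €143.84
Total withheld: €1282.93 + €225.65 + €746.17 + €143.84 = €2398.59
Net pay: €8990.00 − €2398.59 = €6591.41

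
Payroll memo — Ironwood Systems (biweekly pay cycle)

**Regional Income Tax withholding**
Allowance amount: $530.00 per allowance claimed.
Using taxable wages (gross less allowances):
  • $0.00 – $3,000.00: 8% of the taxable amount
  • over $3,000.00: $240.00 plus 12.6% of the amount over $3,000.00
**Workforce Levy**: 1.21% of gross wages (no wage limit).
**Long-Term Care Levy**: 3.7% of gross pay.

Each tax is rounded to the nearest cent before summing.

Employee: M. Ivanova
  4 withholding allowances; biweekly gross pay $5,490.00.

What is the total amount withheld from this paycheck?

Regional Income Tax: taxable = $5,490.00 − 4×$530.00 = $3,370.00
  $240.00 + 12.6% × ($3,370.00 − $3,000.00) = $240.00 + 12.6% × $370.00 = $286.62
Workforce Levy: 1.21% × $5,490.00 = $66.43
Long-Term Care Levy: 3.7% × $5,490.00 = $203.13
Total: $286.62 + $66.43 + $203.13 = $556.18

$556.18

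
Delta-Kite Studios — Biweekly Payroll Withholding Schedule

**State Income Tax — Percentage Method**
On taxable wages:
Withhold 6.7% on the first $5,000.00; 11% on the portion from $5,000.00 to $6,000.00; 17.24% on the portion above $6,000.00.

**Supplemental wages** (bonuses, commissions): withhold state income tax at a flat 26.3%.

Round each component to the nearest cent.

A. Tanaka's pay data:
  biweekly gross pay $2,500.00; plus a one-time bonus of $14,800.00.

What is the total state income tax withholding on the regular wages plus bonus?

$4,059.90

State Income Tax: taxable = $2,500.00
  6.7% × $2,500.00 = $167.50
Supplemental (26.3% flat on bonus): 26.3% × $14,800.00 = $3,892.40
Total state income tax: $167.50 + $3,892.40 = $4,059.90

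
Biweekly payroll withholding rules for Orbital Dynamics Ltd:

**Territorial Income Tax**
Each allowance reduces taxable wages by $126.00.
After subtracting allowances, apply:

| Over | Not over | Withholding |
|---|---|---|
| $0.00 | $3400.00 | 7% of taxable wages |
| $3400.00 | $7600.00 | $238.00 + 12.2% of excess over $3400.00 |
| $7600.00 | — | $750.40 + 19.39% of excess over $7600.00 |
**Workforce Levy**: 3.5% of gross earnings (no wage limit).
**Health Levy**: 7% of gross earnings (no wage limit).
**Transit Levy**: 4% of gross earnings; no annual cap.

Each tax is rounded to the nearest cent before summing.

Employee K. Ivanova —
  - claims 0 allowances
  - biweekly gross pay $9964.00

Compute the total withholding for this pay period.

$2653.56

Territorial Income Tax: taxable = $9964.00
  $750.40 + 19.39% × ($9964.00 − $7600.00) = $750.40 + 19.39% × $2364.00 = $1208.78
Workforce Levy: 3.5% × $9964.00 = $348.74
Health Levy: 7% × $9964.00 = $697.48
Transit Levy: 4% × $9964.00 = $398.56
Total: $1208.78 + $348.74 + $697.48 + $398.56 = $2653.56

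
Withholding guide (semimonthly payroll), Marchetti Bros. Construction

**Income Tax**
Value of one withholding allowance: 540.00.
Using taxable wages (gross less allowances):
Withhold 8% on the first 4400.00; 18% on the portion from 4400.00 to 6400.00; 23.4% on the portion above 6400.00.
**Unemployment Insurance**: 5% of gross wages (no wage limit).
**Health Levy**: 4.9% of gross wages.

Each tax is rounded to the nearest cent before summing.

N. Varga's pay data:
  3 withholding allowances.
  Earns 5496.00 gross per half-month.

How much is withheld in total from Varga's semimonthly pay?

Income Tax: taxable = 5496.00 − 3×540.00 = 3876.00
  8% × 3876.00 = 310.08
Unemployment Insurance: 5% × 5496.00 = 274.80
Health Levy: 4.9% × 5496.00 = 269.30
Total: 310.08 + 274.80 + 269.30 = 854.18

854.18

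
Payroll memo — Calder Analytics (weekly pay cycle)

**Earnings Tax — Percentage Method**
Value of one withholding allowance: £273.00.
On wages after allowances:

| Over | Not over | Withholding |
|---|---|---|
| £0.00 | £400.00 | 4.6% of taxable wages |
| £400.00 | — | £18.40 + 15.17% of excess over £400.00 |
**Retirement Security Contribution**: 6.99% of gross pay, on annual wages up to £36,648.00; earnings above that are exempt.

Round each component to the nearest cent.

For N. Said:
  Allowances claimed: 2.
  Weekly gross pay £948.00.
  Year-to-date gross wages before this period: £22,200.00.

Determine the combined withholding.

Earnings Tax: taxable = £948.00 − 2×£273.00 = £402.00
  £18.40 + 15.17% × (£402.00 − £400.00) = £18.40 + 15.17% × £2.00 = £18.70
Retirement Security Contribution: 6.99% × £948.00 = £66.27
Total: £18.70 + £66.27 = £84.97

£84.97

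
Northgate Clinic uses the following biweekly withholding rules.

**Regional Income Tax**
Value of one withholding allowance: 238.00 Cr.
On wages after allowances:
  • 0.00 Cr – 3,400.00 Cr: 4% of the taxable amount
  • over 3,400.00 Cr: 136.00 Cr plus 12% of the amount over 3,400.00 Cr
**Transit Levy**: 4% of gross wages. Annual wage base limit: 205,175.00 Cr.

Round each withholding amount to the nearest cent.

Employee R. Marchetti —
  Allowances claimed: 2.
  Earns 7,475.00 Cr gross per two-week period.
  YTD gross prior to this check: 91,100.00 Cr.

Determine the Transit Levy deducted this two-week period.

Transit Levy: 4% × 7,475.00 Cr = 299.00 Cr

299.00 Cr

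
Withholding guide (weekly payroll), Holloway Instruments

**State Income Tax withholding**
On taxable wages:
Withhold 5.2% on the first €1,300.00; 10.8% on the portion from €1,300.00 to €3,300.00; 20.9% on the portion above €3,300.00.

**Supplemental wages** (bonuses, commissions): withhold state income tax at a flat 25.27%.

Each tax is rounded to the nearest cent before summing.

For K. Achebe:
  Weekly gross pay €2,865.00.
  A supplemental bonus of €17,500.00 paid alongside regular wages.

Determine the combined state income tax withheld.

State Income Tax: taxable = €2,865.00
  €67.60 + 10.8% × (€2,865.00 − €1,300.00) = €67.60 + 10.8% × €1,565.00 = €236.62
Supplemental (25.27% flat on bonus): 25.27% × €17,500.00 = €4,422.25
Total state income tax: €236.62 + €4,422.25 = €4,658.87

€4,658.87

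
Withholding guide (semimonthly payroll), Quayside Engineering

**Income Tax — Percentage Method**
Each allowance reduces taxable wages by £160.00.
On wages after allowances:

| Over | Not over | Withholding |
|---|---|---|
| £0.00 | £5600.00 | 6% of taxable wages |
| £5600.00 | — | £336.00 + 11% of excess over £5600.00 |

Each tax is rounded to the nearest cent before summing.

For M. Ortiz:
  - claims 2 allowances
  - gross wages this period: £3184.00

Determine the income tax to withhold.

Income Tax: taxable = £3184.00 − 2×£160.00 = £2864.00
  6% × £2864.00 = £171.84

£171.84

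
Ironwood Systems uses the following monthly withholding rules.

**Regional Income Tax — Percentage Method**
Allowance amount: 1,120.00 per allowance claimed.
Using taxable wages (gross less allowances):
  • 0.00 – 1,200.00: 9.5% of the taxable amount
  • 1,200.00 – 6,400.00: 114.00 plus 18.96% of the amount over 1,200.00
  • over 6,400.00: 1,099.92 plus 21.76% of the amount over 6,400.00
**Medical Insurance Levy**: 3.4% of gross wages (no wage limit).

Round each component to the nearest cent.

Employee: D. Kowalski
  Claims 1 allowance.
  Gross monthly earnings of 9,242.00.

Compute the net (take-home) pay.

7,453.14

Regional Income Tax: taxable = 9,242.00 − 1×1,120.00 = 8,122.00
  1,099.92 + 21.76% × (8,122.00 − 6,400.00) = 1,099.92 + 21.76% × 1,722.00 = 1,474.63
Medical Insurance Levy: 3.4% × 9,242.00 = 314.23
Total withheld: 1,474.63 + 314.23 = 1,788.86
Net pay: 9,242.00 − 1,788.86 = 7,453.14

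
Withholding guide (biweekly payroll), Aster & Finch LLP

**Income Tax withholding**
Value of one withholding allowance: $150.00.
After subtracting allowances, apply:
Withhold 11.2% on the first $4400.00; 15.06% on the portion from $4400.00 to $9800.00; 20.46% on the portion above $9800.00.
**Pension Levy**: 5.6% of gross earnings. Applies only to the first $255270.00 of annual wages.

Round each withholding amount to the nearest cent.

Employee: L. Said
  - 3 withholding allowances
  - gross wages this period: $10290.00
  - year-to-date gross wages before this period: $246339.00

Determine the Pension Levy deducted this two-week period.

Pension Levy: cap $255270.00 − YTD $246339.00 = $8931.00 subject; 5.6% × $8931.00 = $500.14

$500.14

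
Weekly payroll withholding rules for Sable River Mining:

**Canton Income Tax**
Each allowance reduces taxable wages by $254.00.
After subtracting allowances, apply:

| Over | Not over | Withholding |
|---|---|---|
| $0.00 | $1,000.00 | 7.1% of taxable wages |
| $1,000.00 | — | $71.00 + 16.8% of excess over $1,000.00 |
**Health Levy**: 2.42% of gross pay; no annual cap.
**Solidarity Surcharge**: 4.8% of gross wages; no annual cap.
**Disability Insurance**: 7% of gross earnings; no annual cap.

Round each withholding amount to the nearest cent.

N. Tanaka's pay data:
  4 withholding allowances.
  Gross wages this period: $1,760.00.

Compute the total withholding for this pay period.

Canton Income Tax: taxable = $1,760.00 − 4×$254.00 = $744.00
  7.1% × $744.00 = $52.82
Health Levy: 2.42% × $1,760.00 = $42.59
Solidarity Surcharge: 4.8% × $1,760.00 = $84.48
Disability Insurance: 7% × $1,760.00 = $123.20
Total: $52.82 + $42.59 + $84.48 + $123.20 = $303.09

$303.09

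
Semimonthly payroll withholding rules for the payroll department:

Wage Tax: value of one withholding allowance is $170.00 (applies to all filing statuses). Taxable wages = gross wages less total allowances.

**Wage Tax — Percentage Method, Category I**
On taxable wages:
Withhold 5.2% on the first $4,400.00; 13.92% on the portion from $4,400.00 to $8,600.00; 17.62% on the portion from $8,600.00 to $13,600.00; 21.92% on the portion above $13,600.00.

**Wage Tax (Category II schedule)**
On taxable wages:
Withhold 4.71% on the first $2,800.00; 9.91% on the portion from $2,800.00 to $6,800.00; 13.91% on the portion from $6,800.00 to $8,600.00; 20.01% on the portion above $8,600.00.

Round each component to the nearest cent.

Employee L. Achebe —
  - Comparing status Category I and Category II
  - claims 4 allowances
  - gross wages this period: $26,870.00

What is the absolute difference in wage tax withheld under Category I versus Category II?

$155.75

Wage Tax (Category I): taxable = $26,870.00 − 4×$170.00 = $26,190.00
  $1,694.44 + 21.92% × ($26,190.00 − $13,600.00) = $1,694.44 + 21.92% × $12,590.00 = $4,454.17
Wage Tax (Category II): taxable = $26,870.00 − 4×$170.00 = $26,190.00
  $778.66 + 20.01% × ($26,190.00 − $8,600.00) = $778.66 + 20.01% × $17,590.00 = $4,298.42
Difference: |$4,454.17 − $4,298.42| = $155.75 (higher under Category I)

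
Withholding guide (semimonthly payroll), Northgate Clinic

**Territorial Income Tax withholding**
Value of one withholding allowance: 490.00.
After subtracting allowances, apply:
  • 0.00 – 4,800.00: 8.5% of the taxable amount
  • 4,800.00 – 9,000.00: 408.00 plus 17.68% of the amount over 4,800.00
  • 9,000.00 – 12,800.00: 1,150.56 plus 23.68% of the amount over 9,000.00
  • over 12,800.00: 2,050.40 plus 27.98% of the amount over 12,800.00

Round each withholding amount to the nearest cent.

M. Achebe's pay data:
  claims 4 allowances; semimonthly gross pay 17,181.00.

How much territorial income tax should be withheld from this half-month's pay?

Territorial Income Tax: taxable = 17,181.00 − 4×490.00 = 15,221.00
  2,050.40 + 27.98% × (15,221.00 − 12,800.00) = 2,050.40 + 27.98% × 2,421.00 = 2,727.80

2,727.80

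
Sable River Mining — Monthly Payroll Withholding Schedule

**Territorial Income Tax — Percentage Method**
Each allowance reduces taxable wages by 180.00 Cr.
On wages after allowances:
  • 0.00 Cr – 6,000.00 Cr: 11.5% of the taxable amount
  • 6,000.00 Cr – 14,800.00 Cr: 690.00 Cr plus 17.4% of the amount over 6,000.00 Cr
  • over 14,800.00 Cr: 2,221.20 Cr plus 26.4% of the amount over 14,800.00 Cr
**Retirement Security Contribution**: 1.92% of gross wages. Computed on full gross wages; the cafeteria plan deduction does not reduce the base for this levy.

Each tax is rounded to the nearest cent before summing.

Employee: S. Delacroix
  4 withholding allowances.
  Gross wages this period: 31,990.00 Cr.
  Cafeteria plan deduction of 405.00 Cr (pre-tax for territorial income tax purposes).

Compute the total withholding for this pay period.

Territorial Income Tax: taxable = 31,990.00 Cr − 405.00 Cr − 4×180.00 Cr = 30,865.00 Cr
  2,221.20 Cr + 26.4% × (30,865.00 Cr − 14,800.00 Cr) = 2,221.20 Cr + 26.4% × 16,065.00 Cr = 6,462.36 Cr
Retirement Security Contribution: 1.92% × 31,990.00 Cr = 614.21 Cr
Total: 6,462.36 Cr + 614.21 Cr = 7,076.57 Cr

7,076.57 Cr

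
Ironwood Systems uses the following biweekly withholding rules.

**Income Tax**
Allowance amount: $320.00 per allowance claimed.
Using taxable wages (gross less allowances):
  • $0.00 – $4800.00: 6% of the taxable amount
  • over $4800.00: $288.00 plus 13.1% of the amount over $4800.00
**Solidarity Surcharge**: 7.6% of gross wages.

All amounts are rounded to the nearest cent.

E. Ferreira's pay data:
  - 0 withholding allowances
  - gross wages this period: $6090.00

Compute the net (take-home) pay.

Income Tax: taxable = $6090.00
  $288.00 + 13.1% × ($6090.00 − $4800.00) = $288.00 + 13.1% × $1290.00 = $456.99
Solidarity Surcharge: 7.6% × $6090.00 = $462.84
Total withheld: $456.99 + $462.84 = $919.83
Net pay: $6090.00 − $919.83 = $5170.17

$5170.17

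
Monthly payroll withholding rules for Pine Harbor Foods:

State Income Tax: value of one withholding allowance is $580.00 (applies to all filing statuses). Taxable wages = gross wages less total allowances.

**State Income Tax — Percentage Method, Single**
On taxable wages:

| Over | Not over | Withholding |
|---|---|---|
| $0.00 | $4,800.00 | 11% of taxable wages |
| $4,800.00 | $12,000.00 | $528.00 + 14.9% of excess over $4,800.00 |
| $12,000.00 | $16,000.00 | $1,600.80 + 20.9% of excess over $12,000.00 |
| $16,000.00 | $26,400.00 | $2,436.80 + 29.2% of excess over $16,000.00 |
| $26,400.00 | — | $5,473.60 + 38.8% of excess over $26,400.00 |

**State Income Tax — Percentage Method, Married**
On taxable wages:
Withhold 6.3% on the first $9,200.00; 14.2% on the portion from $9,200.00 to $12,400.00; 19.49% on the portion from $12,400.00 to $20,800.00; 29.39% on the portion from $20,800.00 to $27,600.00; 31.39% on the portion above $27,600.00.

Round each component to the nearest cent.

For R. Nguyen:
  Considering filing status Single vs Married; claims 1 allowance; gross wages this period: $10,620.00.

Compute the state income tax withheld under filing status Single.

State Income Tax (Single): taxable = $10,620.00 − 1×$580.00 = $10,040.00
  $528.00 + 14.9% × ($10,040.00 − $4,800.00) = $528.00 + 14.9% × $5,240.00 = $1,308.76

$1,308.76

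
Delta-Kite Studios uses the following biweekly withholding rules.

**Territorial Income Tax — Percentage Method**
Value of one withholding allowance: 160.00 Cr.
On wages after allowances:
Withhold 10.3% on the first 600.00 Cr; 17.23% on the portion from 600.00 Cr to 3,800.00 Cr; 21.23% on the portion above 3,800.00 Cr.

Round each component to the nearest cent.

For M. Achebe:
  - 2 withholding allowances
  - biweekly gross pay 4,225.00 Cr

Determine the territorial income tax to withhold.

Territorial Income Tax: taxable = 4,225.00 Cr − 2×160.00 Cr = 3,905.00 Cr
  613.16 Cr + 21.23% × (3,905.00 Cr − 3,800.00 Cr) = 613.16 Cr + 21.23% × 105.00 Cr = 635.45 Cr

635.45 Cr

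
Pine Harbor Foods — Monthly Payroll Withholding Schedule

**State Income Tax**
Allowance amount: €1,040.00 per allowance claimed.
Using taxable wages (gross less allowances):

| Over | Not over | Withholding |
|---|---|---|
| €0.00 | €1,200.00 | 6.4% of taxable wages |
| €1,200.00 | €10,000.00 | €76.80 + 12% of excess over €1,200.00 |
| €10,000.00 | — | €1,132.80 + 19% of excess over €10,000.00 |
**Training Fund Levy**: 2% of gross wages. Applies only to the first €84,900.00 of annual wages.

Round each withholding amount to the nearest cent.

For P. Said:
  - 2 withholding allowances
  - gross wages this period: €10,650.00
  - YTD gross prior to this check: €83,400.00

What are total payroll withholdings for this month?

State Income Tax: taxable = €10,650.00 − 2×€1,040.00 = €8,570.00
  €76.80 + 12% × (€8,570.00 − €1,200.00) = €76.80 + 12% × €7,370.00 = €961.20
Training Fund Levy: cap €84,900.00 − YTD €83,400.00 = €1,500.00 subject; 2% × €1,500.00 = €30.00
Total: €961.20 + €30.00 = €991.20

€991.20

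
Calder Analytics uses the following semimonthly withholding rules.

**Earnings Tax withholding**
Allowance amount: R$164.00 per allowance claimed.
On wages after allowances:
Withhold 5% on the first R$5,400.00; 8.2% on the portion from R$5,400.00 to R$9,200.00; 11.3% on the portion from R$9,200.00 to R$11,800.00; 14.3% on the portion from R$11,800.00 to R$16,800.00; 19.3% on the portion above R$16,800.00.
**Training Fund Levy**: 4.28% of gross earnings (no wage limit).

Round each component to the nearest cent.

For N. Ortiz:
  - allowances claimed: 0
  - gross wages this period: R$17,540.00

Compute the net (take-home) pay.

R$15,056.07

Earnings Tax: taxable = R$17,540.00
  R$1,590.40 + 19.3% × (R$17,540.00 − R$16,800.00) = R$1,590.40 + 19.3% × R$740.00 = R$1,733.22
Training Fund Levy: 4.28% × R$17,540.00 = R$750.71
Total withheld: R$1,733.22 + R$750.71 = R$2,483.93
Net pay: R$17,540.00 − R$2,483.93 = R$15,056.07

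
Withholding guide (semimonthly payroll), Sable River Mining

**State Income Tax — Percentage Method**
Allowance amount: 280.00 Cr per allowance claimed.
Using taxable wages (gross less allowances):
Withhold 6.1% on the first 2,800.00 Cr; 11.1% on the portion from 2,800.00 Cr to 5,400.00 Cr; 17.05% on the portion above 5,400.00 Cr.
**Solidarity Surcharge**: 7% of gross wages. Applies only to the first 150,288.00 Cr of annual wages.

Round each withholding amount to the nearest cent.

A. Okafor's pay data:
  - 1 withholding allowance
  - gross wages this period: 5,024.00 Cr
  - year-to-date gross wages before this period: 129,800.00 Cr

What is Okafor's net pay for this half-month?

State Income Tax: taxable = 5,024.00 Cr − 1×280.00 Cr = 4,744.00 Cr
  170.80 Cr + 11.1% × (4,744.00 Cr − 2,800.00 Cr) = 170.80 Cr + 11.1% × 1,944.00 Cr = 386.58 Cr
Solidarity Surcharge: 7% × 5,024.00 Cr = 351.68 Cr
Total withheld: 386.58 Cr + 351.68 Cr = 738.26 Cr
Net pay: 5,024.00 Cr − 738.26 Cr = 4,285.74 Cr

4,285.74 Cr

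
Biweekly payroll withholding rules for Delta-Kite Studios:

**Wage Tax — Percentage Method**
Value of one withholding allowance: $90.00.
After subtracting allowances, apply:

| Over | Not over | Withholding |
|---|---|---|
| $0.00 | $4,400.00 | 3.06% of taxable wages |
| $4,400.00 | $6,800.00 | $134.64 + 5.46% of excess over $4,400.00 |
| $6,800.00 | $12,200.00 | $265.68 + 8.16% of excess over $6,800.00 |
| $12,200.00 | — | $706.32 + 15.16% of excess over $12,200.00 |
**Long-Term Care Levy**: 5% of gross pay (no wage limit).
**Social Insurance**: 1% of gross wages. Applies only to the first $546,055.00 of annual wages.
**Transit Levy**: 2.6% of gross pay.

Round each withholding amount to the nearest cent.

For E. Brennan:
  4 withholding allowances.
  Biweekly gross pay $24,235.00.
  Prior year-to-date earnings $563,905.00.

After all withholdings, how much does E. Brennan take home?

Wage Tax: taxable = $24,235.00 − 4×$90.00 = $23,875.00
  $706.32 + 15.16% × ($23,875.00 − $12,200.00) = $706.32 + 15.16% × $11,675.00 = $2,476.25
Long-Term Care Levy: 5% × $24,235.00 = $1,211.75
Social Insurance: YTD $563,905.00 ≥ cap $546,055.00 → $0.00
Transit Levy: 2.6% × $24,235.00 = $630.11
Total withheld: $2,476.25 + $1,211.75 + $0.00 + $630.11 = $4,318.11
Net pay: $24,235.00 − $4,318.11 = $19,916.89

$19,916.89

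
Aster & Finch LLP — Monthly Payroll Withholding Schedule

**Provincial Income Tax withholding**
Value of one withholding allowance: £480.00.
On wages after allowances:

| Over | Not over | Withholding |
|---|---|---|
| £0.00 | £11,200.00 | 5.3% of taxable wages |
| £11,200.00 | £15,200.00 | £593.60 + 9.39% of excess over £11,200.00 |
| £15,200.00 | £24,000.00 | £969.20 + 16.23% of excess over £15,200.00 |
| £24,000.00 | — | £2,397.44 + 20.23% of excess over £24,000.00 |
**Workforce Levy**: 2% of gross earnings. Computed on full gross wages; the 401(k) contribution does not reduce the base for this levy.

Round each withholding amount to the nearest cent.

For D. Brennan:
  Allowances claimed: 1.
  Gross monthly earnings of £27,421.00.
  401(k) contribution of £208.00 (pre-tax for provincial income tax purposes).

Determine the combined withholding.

Provincial Income Tax: taxable = £27,421.00 − £208.00 − 1×£480.00 = £26,733.00
  £2,397.44 + 20.23% × (£26,733.00 − £24,000.00) = £2,397.44 + 20.23% × £2,733.00 = £2,950.33
Workforce Levy: 2% × £27,421.00 = £548.42
Total: £2,950.33 + £548.42 = £3,498.75

£3,498.75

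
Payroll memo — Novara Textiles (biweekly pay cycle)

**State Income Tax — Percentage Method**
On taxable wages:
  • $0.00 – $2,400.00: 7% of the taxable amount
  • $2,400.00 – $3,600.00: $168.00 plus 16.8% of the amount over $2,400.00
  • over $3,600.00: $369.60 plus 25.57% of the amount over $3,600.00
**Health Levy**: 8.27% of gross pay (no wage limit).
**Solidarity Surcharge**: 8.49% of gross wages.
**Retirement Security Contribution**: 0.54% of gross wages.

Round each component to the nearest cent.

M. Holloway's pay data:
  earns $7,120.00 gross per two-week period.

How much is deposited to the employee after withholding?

State Income Tax: taxable = $7,120.00
  $369.60 + 25.57% × ($7,120.00 − $3,600.00) = $369.60 + 25.57% × $3,520.00 = $1,269.66
Health Levy: 8.27% × $7,120.00 = $588.82
Solidarity Surcharge: 8.49% × $7,120.00 = $604.49
Retirement Security Contribution: 0.54% × $7,120.00 = $38.45
Total withheld: $1,269.66 + $588.82 + $604.49 + $38.45 = $2,501.42
Net pay: $7,120.00 − $2,501.42 = $4,618.58

$4,618.58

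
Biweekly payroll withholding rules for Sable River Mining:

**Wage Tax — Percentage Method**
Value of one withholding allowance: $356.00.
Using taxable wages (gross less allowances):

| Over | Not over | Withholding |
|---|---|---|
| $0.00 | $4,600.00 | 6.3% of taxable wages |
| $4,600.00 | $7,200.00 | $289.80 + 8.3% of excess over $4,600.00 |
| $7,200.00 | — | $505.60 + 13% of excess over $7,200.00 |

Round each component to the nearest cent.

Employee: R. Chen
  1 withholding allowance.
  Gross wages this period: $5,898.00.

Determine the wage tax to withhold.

Wage Tax: taxable = $5,898.00 − 1×$356.00 = $5,542.00
  $289.80 + 8.3% × ($5,542.00 − $4,600.00) = $289.80 + 8.3% × $942.00 = $367.99

$367.99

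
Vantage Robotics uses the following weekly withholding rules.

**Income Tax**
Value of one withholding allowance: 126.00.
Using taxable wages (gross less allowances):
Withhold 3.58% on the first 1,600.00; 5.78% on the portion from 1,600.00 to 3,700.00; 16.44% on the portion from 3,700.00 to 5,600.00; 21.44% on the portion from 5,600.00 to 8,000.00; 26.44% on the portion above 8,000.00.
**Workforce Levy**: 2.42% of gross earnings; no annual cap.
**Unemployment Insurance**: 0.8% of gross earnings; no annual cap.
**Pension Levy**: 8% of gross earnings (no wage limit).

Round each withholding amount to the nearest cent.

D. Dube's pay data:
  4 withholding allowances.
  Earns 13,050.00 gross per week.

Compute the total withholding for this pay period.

Income Tax: taxable = 13,050.00 − 4×126.00 = 12,546.00
  1,005.58 + 26.44% × (12,546.00 − 8,000.00) = 1,005.58 + 26.44% × 4,546.00 = 2,207.54
Workforce Levy: 2.42% × 13,050.00 = 315.81
Unemployment Insurance: 0.8% × 13,050.00 = 104.40
Pension Levy: 8% × 13,050.00 = 1,044.00
Total: 2,207.54 + 315.81 + 104.40 + 1,044.00 = 3,671.75

3,671.75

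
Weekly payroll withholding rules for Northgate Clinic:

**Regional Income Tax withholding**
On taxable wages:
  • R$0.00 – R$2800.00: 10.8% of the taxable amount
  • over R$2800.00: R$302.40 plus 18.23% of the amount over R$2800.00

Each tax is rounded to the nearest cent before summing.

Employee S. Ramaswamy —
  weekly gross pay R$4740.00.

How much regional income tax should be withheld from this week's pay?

Regional Income Tax: taxable = R$4740.00
  R$302.40 + 18.23% × (R$4740.00 − R$2800.00) = R$302.40 + 18.23% × R$1940.00 = R$656.06

R$656.06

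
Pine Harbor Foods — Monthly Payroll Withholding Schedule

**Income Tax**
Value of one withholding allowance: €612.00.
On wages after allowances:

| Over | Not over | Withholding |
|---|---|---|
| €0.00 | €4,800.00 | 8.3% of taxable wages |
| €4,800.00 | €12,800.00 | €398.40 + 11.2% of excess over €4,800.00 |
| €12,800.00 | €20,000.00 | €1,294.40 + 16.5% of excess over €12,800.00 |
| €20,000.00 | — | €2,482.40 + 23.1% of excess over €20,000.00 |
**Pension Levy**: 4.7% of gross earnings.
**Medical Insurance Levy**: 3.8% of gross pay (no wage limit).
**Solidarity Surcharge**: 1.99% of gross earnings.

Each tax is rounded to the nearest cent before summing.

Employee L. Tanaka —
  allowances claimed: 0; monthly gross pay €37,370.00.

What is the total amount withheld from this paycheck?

€10,414.98

Income Tax: taxable = €37,370.00
  €2,482.40 + 23.1% × (€37,370.00 − €20,000.00) = €2,482.40 + 23.1% × €17,370.00 = €6,494.87
Pension Levy: 4.7% × €37,370.00 = €1,756.39
Medical Insurance Levy: 3.8% × €37,370.00 = €1,420.06
Solidarity Surcharge: 1.99% × €37,370.00 = €743.66
Total: €6,494.87 + €1,756.39 + €1,420.06 + €743.66 = €10,414.98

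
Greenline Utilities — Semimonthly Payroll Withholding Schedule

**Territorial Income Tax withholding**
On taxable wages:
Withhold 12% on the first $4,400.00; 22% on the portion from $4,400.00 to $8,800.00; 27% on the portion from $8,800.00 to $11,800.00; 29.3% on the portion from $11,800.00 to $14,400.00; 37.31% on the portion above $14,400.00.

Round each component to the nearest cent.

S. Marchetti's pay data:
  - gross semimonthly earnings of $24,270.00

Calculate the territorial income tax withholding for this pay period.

Territorial Income Tax: taxable = $24,270.00
  $3,067.80 + 37.31% × ($24,270.00 − $14,400.00) = $3,067.80 + 37.31% × $9,870.00 = $6,750.30

$6,750.30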